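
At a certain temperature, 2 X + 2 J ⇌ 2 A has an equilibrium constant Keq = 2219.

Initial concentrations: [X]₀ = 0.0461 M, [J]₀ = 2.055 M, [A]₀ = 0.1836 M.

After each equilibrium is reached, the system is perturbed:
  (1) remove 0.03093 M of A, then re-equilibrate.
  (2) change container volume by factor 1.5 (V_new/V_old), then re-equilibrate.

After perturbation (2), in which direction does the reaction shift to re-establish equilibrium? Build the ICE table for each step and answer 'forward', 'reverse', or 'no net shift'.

Direction: reverse

Q₀ = 3.756 vs Keq = 2219 ⇒ Q<K, forward
Step 1:
                  X         J         A
  init       0.0461     2.055    0.1836
  Δ         -0.0437   -0.0437    0.0437
  eq       0.002399     2.011    0.2273
  solve Keq expr → x = 0.02185; check Q = 2219
Then remove 0.03093 M of A.
Step 2:
                  X         J         A
  init     0.002399     2.011    0.1964
  Δ       -3.2272e-04 -3.2272e-04 3.2272e-04
  eq       0.002076     2.011    0.1967
  solve Keq expr → x = 1.6136e-04; check Q = 2219
Then change container volume by factor 1.5 (V_new/V_old).
Step 3:
                  X         J         A
  init     0.001384     1.341    0.1311
  Δ       6.8030e-04 6.8030e-04 -6.8030e-04
  eq       0.002065     1.341    0.1304
  solve Keq expr → x = -3.4015e-04; check Q = 2219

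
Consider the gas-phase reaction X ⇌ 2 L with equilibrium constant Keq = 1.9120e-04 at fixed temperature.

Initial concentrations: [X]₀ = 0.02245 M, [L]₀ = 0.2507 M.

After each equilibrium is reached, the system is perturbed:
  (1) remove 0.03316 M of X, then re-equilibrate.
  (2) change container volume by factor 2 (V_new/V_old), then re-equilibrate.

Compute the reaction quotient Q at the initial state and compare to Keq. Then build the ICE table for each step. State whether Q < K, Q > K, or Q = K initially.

Q₀ = 2.8 vs Keq = 1.9120e-04 ⇒ Q>K, reverse
Step 1:
                   X          L
  I          0.02245     0.2507
  C           0.1227    -0.2454
  E           0.1452   0.005268
  solve Keq expr → x = -0.1227; check Q = 1.9120e-04
Then remove 0.03316 M of X.
Step 2:
                   X          L
  I            0.112   0.005268
  C       3.1707e-04 -6.3413e-04
  E           0.1123   0.004634
  solve Keq expr → x = -3.1707e-04; check Q = 1.9120e-04
Then change container volume by factor 2 (V_new/V_old).
Step 3:
                   X          L
  I          0.05616   0.002317
  C       -4.7298e-04 9.4595e-04
  E          0.05569   0.003263
  solve Keq expr → x = 4.7298e-04; check Q = 1.9120e-04

Q₀ = 2.8; Q > K (proceeds reverse)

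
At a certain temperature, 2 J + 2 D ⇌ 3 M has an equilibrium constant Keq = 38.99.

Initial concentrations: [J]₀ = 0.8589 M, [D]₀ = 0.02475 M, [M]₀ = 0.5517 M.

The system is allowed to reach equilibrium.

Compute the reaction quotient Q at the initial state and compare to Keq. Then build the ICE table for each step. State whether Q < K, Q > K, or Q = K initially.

Q₀ = 371.6; Q > K (proceeds reverse)

Q₀ = 371.6 vs Keq = 38.99 ⇒ Q>K, reverse
Step 1:
                    J           D           M
  init         0.8589     0.02475      0.5517
  Δ           0.03754     0.03754    -0.05631
  eq           0.8964     0.06229      0.4954
  solve Keq expr → x = -0.01877; check Q = 38.99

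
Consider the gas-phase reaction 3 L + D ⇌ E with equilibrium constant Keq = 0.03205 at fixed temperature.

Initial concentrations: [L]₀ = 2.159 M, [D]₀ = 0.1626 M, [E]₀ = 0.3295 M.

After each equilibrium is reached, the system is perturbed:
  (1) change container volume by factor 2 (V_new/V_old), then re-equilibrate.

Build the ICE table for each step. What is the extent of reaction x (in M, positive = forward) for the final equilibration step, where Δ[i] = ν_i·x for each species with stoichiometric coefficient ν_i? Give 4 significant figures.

Q₀ = 0.2014 vs Keq = 0.03205 ⇒ Q>K, reverse
Step 1:
                  L         D         E
  I           2.159    0.1626    0.3295
  C          0.4522    0.1507   -0.1507
  E           2.611    0.3133    0.1788
  solve Keq expr → x = -0.1507; check Q = 0.03205
Then change container volume by factor 2 (V_new/V_old).
Step 2:
                  L         D         E
  I           1.306    0.1567   0.08939
  C          0.1959   0.06531  -0.06531
  E           1.502     0.222   0.02408
  solve Keq expr → x = -0.06531; check Q = 0.03205

x = -0.06531 M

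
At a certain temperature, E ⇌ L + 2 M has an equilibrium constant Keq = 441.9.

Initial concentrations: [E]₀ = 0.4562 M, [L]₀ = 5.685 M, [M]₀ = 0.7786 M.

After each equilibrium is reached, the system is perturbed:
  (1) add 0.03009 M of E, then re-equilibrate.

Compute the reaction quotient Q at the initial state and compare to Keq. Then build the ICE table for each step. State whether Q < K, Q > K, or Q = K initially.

Q₀ = 7.554; Q < K (proceeds forward)

Q₀ = 7.554 vs Keq = 441.9 ⇒ Q<K, forward
Step 1:
                   E          L          M
  I           0.4562      5.685     0.7786
  C            -0.42       0.42       0.84
  E          0.03619      6.105      1.619
  solve Keq expr → x = 0.42; check Q = 441.9
Then add 0.03009 M of E.
Step 2:
                   E          L          M
  I          0.06628      6.105      1.619
  C         -0.02742    0.02742    0.05484
  E          0.03886      6.132      1.673
  solve Keq expr → x = 0.02742; check Q = 441.9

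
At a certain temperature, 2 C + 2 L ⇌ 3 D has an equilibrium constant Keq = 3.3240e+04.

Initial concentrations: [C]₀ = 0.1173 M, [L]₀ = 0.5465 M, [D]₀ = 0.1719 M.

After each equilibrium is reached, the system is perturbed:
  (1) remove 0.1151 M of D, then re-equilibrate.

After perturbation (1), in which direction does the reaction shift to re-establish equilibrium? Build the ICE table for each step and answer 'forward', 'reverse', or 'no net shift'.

Direction: forward

Q₀ = 1.236 vs Keq = 3.3240e+04 ⇒ Q<K, forward
Step 1:
                  C         L         D
  init       0.1173    0.5465    0.1719
  Δ         -0.1147   -0.1147    0.1721
  eq       0.002563    0.4318     0.344
  solve Keq expr → x = 0.05737; check Q = 3.3240e+04
Then remove 0.1151 M of D.
Step 2:
                  C         L         D
  init     0.002563    0.4318    0.2289
  Δ       -0.001152 -0.001152  0.001728
  eq       0.001411    0.4306    0.2306
  solve Keq expr → x = 5.7616e-04; check Q = 3.3240e+04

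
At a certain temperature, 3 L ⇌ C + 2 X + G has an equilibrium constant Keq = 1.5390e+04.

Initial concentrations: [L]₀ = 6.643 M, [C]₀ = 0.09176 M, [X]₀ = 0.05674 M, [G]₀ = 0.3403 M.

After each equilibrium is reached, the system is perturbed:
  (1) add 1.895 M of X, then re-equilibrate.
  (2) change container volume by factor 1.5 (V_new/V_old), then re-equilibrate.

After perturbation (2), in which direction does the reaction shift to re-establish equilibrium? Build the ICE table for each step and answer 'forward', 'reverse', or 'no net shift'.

Direction: forward

Q₀ = 3.4293e-07 vs Keq = 1.5390e+04 ⇒ Q<K, forward
Step 1:
                   L          C          X          G
  I            6.643    0.09176    0.05674     0.3403
  C           -6.453      2.151      4.302      2.151
  E           0.1903      2.243      4.359      2.491
  solve Keq expr → x = 2.151; check Q = 1.5390e+04
Then add 1.895 M of X.
Step 2:
                   L          C          X          G
  I           0.1903      2.243      6.254      2.491
  C           0.0498    -0.0166    -0.0332    -0.0166
  E           0.2401      2.226       6.22      2.475
  solve Keq expr → x = -0.0166; check Q = 1.5390e+04
Then change container volume by factor 1.5 (V_new/V_old).
Step 3:
                   L          C          X          G
  I           0.1601      1.484      4.147       1.65
  C         -0.01956   0.006519    0.01304   0.006519
  E           0.1405      1.491       4.16      1.656
  solve Keq expr → x = 0.006519; check Q = 1.5390e+04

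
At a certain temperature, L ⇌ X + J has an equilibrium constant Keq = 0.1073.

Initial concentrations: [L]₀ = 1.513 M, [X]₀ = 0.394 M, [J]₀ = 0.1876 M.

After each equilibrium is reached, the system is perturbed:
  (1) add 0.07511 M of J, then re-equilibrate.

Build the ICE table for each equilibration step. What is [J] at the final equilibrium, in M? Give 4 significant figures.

[J]_eq = 0.3332 M

Q₀ = 0.04885 vs Keq = 0.1073 ⇒ Q<K, forward
Step 1:
                    L           X           J
  I             1.513       0.394      0.1876
  C           -0.1106      0.1106      0.1106
  E             1.402      0.5046      0.2982
  solve Keq expr → x = 0.1106; check Q = 0.1073
Then add 0.07511 M of J.
Step 2:
                    L           X           J
  I             1.402      0.5046      0.3733
  C            0.0401     -0.0401     -0.0401
  E             1.442      0.4645      0.3332
  solve Keq expr → x = -0.0401; check Q = 0.1073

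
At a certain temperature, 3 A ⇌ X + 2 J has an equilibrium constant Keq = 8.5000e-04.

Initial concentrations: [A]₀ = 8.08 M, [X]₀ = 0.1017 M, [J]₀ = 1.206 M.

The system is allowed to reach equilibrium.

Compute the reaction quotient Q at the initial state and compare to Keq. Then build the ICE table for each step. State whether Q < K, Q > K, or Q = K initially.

Q₀ = 2.8040e-04; Q < K (proceeds forward)

Q₀ = 2.8040e-04 vs Keq = 8.5000e-04 ⇒ Q<K, forward
Step 1:
                    A           X           J
  I              8.08      0.1017       1.206
  C           -0.3013      0.1004      0.2009
  E             7.779      0.2021       1.407
  solve Keq expr → x = 0.1004; check Q = 8.5000e-04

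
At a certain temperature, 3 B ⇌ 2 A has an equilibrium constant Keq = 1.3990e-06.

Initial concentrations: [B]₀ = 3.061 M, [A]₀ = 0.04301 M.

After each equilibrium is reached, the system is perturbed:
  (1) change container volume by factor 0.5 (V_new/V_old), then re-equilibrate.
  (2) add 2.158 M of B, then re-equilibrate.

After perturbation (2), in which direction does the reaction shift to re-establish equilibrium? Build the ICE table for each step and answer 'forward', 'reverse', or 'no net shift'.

Direction: forward

Q₀ = 6.4498e-05 vs Keq = 1.3990e-06 ⇒ Q>K, reverse
Step 1:
                  B         A
  init        3.061   0.04301
  Δ         0.05476   -0.0365
  eq          3.116  0.006505
  solve Keq expr → x = -0.01825; check Q = 1.3990e-06
Then change container volume by factor 0.5 (V_new/V_old).
Step 2:
                  B         A
  init        6.232   0.01301
  Δ        -0.00803  0.005353
  eq          6.223   0.01836
  solve Keq expr → x = 0.002677; check Q = 1.3990e-06
Then add 2.158 M of B.
Step 3:
                  B         A
  init        8.381   0.01836
  Δ        -0.01539   0.01026
  eq          8.366   0.02862
  solve Keq expr → x = 0.005129; check Q = 1.3990e-06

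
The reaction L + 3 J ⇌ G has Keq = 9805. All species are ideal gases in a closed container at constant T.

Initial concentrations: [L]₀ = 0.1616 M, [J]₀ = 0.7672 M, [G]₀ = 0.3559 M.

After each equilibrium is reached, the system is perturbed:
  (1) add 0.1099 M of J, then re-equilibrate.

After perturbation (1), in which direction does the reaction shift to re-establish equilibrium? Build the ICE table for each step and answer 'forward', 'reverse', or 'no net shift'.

Q₀ = 4.877 vs Keq = 9805 ⇒ Q<K, forward
Step 1:
                    L           J           G
  init         0.1616      0.7672      0.3559
  Δ           -0.1594     -0.4783      0.1594
  eq         0.002179      0.2889      0.5153
  solve Keq expr → x = 0.1594; check Q = 9805
Then add 0.1099 M of J.
Step 2:
                    L           J           G
  init       0.002179      0.3988      0.5153
  Δ         -0.001323   -0.003969    0.001323
  eq       8.5583e-04      0.3949      0.5166
  solve Keq expr → x = 0.001323; check Q = 9805

Direction: forward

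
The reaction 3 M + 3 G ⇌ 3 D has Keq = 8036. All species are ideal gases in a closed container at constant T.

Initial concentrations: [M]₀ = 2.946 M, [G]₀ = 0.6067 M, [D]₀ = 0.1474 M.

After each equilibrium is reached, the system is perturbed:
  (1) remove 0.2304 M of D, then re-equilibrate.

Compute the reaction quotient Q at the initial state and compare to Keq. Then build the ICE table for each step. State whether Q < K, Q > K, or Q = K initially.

Q₀ = 5.6088e-04; Q < K (proceeds forward)

Q₀ = 5.6088e-04 vs Keq = 8036 ⇒ Q<K, forward
Step 1:
                  M         G         D
  Initial     2.946    0.6067    0.1474
  Change     -0.591    -0.591     0.591
  Equil       2.355   0.01566    0.7384
  solve Keq expr → x = 0.197; check Q = 8036
Then remove 0.2304 M of D.
Step 2:
                  M         G         D
  Initial     2.355   0.01566     0.508
  Change  -0.004762 -0.004762  0.004762
  Equil        2.35   0.01089    0.5128
  solve Keq expr → x = 0.001587; check Q = 8036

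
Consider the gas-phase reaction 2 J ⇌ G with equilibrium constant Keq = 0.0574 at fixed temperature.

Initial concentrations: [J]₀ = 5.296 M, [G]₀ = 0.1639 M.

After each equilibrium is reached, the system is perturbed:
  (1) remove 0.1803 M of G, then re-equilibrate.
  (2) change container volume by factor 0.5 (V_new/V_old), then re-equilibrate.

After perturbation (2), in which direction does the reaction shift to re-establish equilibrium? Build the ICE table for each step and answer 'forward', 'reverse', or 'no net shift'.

Direction: forward

Q₀ = 0.005844 vs Keq = 0.0574 ⇒ Q<K, forward
Step 1:
                  J         G
  Initial     5.296    0.1639
  Change     -1.408    0.7039
  Equil       3.888    0.8678
  solve Keq expr → x = 0.7039; check Q = 0.0574
Then remove 0.1803 M of G.
Step 2:
                  J         G
  Initial     3.888    0.6875
  Change    -0.1928   0.09639
  Equil       3.695    0.7839
  solve Keq expr → x = 0.09639; check Q = 0.0574
Then change container volume by factor 0.5 (V_new/V_old).
Step 3:
                  J         G
  Initial     7.391     1.568
  Change     -1.227    0.6133
  Equil       6.164     2.181
  solve Keq expr → x = 0.6133; check Q = 0.0574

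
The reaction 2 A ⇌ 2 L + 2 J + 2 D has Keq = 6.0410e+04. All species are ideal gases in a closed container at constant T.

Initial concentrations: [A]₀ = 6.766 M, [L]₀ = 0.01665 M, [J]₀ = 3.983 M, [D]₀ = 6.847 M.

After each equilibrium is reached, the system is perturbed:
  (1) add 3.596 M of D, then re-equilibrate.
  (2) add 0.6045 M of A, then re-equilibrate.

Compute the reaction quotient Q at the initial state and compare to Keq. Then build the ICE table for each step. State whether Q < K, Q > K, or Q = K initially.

Q₀ = 0.004504; Q < K (proceeds forward)

Q₀ = 0.004504 vs Keq = 6.0410e+04 ⇒ Q<K, forward
Step 1:
                    A           L           J           D
  I             6.766     0.01665       3.983       6.847
  C            -4.779       4.779       4.779       4.779
  E             1.987       4.795       8.762       11.63
  solve Keq expr → x = 2.389; check Q = 6.0410e+04
Then add 3.596 M of D.
Step 2:
                    A           L           J           D
  I             1.987       4.795       8.762       15.22
  C            0.3113     -0.3113     -0.3113     -0.3113
  E             2.299       4.484        8.45       14.91
  solve Keq expr → x = -0.1557; check Q = 6.0410e+04
Then add 0.6045 M of A.
Step 3:
                    A           L           J           D
  I             2.903       4.484        8.45       14.91
  C           -0.3062      0.3062      0.3062      0.3062
  E             2.597        4.79       8.757       15.22
  solve Keq expr → x = 0.1531; check Q = 6.0410e+04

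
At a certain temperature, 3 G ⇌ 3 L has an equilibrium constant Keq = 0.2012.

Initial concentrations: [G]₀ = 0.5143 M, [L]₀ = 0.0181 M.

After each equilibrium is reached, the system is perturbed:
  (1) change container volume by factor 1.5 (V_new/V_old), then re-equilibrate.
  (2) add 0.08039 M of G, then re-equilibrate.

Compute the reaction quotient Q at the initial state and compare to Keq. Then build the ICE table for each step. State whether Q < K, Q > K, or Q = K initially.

Q₀ = 4.3590e-05 vs Keq = 0.2012 ⇒ Q<K, forward
Step 1:
                    G           L
  Initial      0.5143      0.0181
  Change      -0.1786      0.1786
  Equil        0.3357      0.1967
  solve Keq expr → x = 0.05954; check Q = 0.2012
Then change container volume by factor 1.5 (V_new/V_old).
Step 2:
                    G           L
  Initial      0.2238      0.1311
  Change            0           0
  Equil        0.2238      0.1311
  solve Keq expr → x = 0; check Q = 0.2012
Then add 0.08039 M of G.
Step 3:
                    G           L
  Initial      0.3042      0.1311
  Change      -0.0297      0.0297
  Equil        0.2745      0.1608
  solve Keq expr → x = 0.009901; check Q = 0.2012

Q₀ = 4.3590e-05; Q < K (proceeds forward)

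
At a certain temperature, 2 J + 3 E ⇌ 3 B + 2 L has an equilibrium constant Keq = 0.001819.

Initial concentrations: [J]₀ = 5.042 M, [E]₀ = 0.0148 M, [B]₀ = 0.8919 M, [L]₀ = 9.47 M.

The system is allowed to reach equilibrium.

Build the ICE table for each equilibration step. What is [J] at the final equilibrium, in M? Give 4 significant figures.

Q₀ = 7.7207e+05 vs Keq = 0.001819 ⇒ Q>K, reverse
Step 1:
                  J         E         B         L
  init        5.042    0.0148    0.8919      9.47
  Δ           0.545    0.8175   -0.8175    -0.545
  eq          5.587    0.8323   0.07435     8.925
  solve Keq expr → x = -0.2725; check Q = 0.001819

[J]_eq = 5.587 M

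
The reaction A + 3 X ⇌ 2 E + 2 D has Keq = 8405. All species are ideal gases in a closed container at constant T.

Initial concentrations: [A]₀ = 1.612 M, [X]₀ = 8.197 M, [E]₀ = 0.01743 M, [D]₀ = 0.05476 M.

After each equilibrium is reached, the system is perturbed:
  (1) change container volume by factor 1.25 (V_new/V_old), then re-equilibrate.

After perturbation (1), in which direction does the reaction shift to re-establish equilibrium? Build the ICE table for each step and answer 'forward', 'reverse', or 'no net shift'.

Direction: no net shift

Q₀ = 1.0261e-09 vs Keq = 8405 ⇒ Q<K, forward
Step 1:
                    A           X           E           D
  I             1.612       8.197     0.01743     0.05476
  C            -1.612      -4.835       3.223       3.223
  E        3.5331e-04       3.362       3.241       3.278
  solve Keq expr → x = 1.612; check Q = 8405
Then change container volume by factor 1.25 (V_new/V_old).
Step 2:
                    A           X           E           D
  I        2.8265e-04        2.69       2.593       2.622
  C                 0           0           0           0
  E        2.8265e-04        2.69       2.593       2.622
  solve Keq expr → x = 0; check Q = 8405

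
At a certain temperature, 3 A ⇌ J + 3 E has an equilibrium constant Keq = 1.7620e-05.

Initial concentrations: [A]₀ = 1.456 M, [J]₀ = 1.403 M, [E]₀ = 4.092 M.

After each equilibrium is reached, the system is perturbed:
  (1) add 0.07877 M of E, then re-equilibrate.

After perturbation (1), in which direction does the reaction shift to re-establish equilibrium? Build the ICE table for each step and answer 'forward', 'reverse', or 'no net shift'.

Q₀ = 31.14 vs Keq = 1.7620e-05 ⇒ Q>K, reverse
Step 1:
                   A          J          E
  init         1.456      1.403      4.092
  Δ            3.821     -1.274     -3.821
  eq           5.277     0.1295     0.2714
  solve Keq expr → x = -1.274; check Q = 1.7620e-05
Then add 0.07877 M of E.
Step 2:
                   A          J          E
  init         5.277     0.1295     0.3502
  Δ          0.05992   -0.01997   -0.05992
  eq           5.337     0.1095     0.2903
  solve Keq expr → x = -0.01997; check Q = 1.7620e-05

Direction: reverse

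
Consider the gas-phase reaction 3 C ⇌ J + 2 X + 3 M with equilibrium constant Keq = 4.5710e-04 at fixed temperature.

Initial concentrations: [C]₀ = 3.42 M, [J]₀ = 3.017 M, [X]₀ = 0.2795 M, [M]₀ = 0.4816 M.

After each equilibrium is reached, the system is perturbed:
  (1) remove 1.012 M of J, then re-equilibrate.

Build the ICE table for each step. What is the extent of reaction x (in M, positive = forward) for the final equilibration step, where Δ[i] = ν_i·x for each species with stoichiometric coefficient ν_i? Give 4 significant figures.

x = 0.01106 M

Q₀ = 6.5814e-04 vs Keq = 4.5710e-04 ⇒ Q>K, reverse
Step 1:
                    C           J           X           M
  init           3.42       3.017      0.2795      0.4816
  Δ           0.02949   -0.009832    -0.01966    -0.02949
  eq            3.449       3.007      0.2598      0.4521
  solve Keq expr → x = -0.009832; check Q = 4.5710e-04
Then remove 1.012 M of J.
Step 2:
                    C           J           X           M
  init          3.449       1.995      0.2598      0.4521
  Δ          -0.03317     0.01106     0.02211     0.03317
  eq            3.416       2.006       0.282      0.4853
  solve Keq expr → x = 0.01106; check Q = 4.5710e-04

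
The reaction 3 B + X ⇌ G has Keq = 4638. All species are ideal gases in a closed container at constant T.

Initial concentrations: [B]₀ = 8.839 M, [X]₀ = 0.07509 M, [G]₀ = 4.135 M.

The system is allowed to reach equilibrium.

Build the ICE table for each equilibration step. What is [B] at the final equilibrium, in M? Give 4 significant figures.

Q₀ = 0.07974 vs Keq = 4638 ⇒ Q<K, forward
Step 1:
                    B           X           G
  Initial       8.839     0.07509       4.135
  Change      -0.2253    -0.07509     0.07509
  Equil         8.614  1.4203e-06        4.21
  solve Keq expr → x = 0.07509; check Q = 4638

[B]_eq = 8.614 M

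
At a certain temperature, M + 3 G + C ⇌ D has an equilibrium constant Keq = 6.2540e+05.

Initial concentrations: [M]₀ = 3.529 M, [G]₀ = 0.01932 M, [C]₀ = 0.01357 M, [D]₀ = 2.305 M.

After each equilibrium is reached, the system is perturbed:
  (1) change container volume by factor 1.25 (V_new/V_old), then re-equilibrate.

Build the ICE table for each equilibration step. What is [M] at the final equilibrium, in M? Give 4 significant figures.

Q₀ = 6.6745e+06 vs Keq = 6.2540e+05 ⇒ Q>K, reverse
Step 1:
                    M           G           C           D
  init          3.529     0.01932     0.01357       2.305
  Δ          0.006075     0.01823    0.006075   -0.006075
  eq            3.535     0.03755     0.01965       2.299
  solve Keq expr → x = -0.006075; check Q = 6.2540e+05
Then change container volume by factor 1.25 (V_new/V_old).
Step 2:
                    M           G           C           D
  init          2.828     0.03004     0.01572       1.839
  Δ          0.002753    0.008258    0.002753   -0.002753
  eq            2.831      0.0383     0.01847       1.836
  solve Keq expr → x = -0.002753; check Q = 6.2540e+05

[M]_eq = 2.831 M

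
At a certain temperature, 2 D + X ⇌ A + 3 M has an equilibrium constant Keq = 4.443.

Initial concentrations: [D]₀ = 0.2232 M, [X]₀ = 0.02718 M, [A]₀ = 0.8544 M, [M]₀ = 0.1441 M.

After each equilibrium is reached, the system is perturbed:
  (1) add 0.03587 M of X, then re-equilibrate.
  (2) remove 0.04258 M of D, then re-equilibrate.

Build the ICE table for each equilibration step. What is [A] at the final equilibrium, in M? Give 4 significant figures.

Q₀ = 1.888 vs Keq = 4.443 ⇒ Q<K, forward
Step 1:
                    D           X           A           M
  I            0.2232     0.02718      0.8544      0.1441
  C           -0.0142   -0.007098    0.007098     0.02129
  E             0.209     0.02008      0.8615      0.1654
  solve Keq expr → x = 0.007098; check Q = 4.443
Then add 0.03587 M of X.
Step 2:
                    D           X           A           M
  I             0.209     0.05595      0.8615      0.1654
  C          -0.02255    -0.01128     0.01128     0.03383
  E            0.1865     0.04468      0.8728      0.1992
  solve Keq expr → x = 0.01128; check Q = 4.443
Then remove 0.04258 M of D.
Step 3:
                    D           X           A           M
  I            0.1439     0.04468      0.8728      0.1992
  C           0.01078    0.005389   -0.005389    -0.01617
  E            0.1547     0.05007      0.8674      0.1831
  solve Keq expr → x = -0.005389; check Q = 4.443

[A]_eq = 0.8674 M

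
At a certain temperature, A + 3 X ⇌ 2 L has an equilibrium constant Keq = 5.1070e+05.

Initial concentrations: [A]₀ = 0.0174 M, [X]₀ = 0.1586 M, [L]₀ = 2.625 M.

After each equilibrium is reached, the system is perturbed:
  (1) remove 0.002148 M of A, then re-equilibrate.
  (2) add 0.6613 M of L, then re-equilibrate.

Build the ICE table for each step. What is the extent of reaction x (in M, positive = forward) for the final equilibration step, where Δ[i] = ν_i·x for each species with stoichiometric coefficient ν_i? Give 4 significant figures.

Q₀ = 9.9266e+04 vs Keq = 5.1070e+05 ⇒ Q<K, forward
Step 1:
                   A          X          L
  init        0.0174     0.1586      2.625
  Δ         -0.01065   -0.03195     0.0213
  eq         0.00675     0.1266      2.646
  solve Keq expr → x = 0.01065; check Q = 5.1070e+05
Then remove 0.002148 M of A.
Step 2:
                   A          X          L
  init      0.004602     0.1266      2.646
  Δ         0.001474   0.004422  -0.002948
  eq        0.006076     0.1311      2.643
  solve Keq expr → x = -0.001474; check Q = 5.1070e+05
Then add 0.6613 M of L.
Step 3:
                   A          X          L
  init      0.006076     0.1311      3.305
  Δ         0.002134   0.006401  -0.004267
  eq        0.008209     0.1375        3.3
  solve Keq expr → x = -0.002134; check Q = 5.1070e+05

x = -0.002134 M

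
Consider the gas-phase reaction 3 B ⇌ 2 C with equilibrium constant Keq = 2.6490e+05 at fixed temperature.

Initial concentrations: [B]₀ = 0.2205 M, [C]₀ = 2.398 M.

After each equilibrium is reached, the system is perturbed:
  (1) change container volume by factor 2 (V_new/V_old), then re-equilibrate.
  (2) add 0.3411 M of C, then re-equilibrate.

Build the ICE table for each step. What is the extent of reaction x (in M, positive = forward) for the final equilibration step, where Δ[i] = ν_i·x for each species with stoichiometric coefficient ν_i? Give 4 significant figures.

Q₀ = 536.4 vs Keq = 2.6490e+05 ⇒ Q<K, forward
Step 1:
                  B         C
  I          0.2205     2.398
  C         -0.1916    0.1277
  E         0.02888     2.526
  solve Keq expr → x = 0.06387; check Q = 2.6490e+05
Then change container volume by factor 2 (V_new/V_old).
Step 2:
                  B         C
  I         0.01444     1.263
  C        0.003729 -0.002486
  E         0.01817      1.26
  solve Keq expr → x = -0.001243; check Q = 2.6490e+05
Then add 0.3411 M of C.
Step 3:
                  B         C
  I         0.01817     1.601
  C        0.003127 -0.002085
  E          0.0213     1.599
  solve Keq expr → x = -0.001042; check Q = 2.6490e+05

x = -0.001042 M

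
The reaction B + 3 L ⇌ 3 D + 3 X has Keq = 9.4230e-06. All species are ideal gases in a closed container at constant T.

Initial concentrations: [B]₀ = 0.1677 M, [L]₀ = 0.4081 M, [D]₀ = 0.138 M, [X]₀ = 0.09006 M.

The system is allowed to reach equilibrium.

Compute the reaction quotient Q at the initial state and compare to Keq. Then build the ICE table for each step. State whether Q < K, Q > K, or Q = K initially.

Q₀ = 1.6842e-04 vs Keq = 9.4230e-06 ⇒ Q>K, reverse
Step 1:
                    B           L           D           X
  I            0.1677      0.4081       0.138     0.09006
  C           0.01243      0.0373     -0.0373     -0.0373
  E            0.1801      0.4454      0.1007     0.05276
  solve Keq expr → x = -0.01243; check Q = 9.4230e-06

Q₀ = 1.6842e-04; Q > K (proceeds reverse)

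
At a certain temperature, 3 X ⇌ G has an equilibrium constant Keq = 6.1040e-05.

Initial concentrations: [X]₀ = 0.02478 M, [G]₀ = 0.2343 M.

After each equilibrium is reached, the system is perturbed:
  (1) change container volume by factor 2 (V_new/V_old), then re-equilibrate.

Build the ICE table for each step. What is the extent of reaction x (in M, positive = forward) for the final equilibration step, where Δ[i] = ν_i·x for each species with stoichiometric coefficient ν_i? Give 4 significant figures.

x = -8.8168e-06 M

Q₀ = 1.5398e+04 vs Keq = 6.1040e-05 ⇒ Q>K, reverse
Step 1:
                  X         G
  I         0.02478    0.2343
  C          0.7028   -0.2343
  E          0.7276 2.3513e-05
  solve Keq expr → x = -0.2343; check Q = 6.1040e-05
Then change container volume by factor 2 (V_new/V_old).
Step 2:
                  X         G
  I          0.3638 1.1757e-05
  C       2.6450e-05 -8.8168e-06
  E          0.3638 2.9398e-06
  solve Keq expr → x = -8.8168e-06; check Q = 6.1040e-05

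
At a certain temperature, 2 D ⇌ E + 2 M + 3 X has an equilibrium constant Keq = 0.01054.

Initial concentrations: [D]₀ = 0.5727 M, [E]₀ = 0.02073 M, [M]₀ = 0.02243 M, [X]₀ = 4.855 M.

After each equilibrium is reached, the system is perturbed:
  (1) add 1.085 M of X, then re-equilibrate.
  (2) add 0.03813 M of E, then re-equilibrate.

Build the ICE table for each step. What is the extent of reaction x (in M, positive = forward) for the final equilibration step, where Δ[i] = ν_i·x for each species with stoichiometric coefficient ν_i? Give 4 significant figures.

x = -0.004667 M

Q₀ = 0.003639 vs Keq = 0.01054 ⇒ Q<K, forward
Step 1:
                   D          E          M          X
  Initial     0.5727    0.02073    0.02243      4.855
  Change    -0.01077   0.005387    0.01077    0.01616
  Equil       0.5619    0.02612     0.0332      4.871
  solve Keq expr → x = 0.005387; check Q = 0.01054
Then add 1.085 M of X.
Step 2:
                   D          E          M          X
  Initial     0.5619    0.02612     0.0332      5.956
  Change    0.006567  -0.003283  -0.006567   -0.00985
  Equil       0.5685    0.02283    0.02664      5.946
  solve Keq expr → x = -0.003283; check Q = 0.01054
Then add 0.03813 M of E.
Step 3:
                   D          E          M          X
  Initial     0.5685    0.06096    0.02664      5.946
  Change    0.009333  -0.004667  -0.009333     -0.014
  Equil       0.5778     0.0563     0.0173      5.932
  solve Keq expr → x = -0.004667; check Q = 0.01054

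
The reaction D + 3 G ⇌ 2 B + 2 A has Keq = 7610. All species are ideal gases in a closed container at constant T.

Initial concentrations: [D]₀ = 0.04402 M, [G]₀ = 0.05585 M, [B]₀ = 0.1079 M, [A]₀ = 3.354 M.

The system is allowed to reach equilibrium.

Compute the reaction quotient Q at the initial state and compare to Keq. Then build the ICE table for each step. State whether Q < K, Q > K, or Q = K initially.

Q₀ = 1.7078e+04; Q > K (proceeds reverse)

Q₀ = 1.7078e+04 vs Keq = 7610 ⇒ Q>K, reverse
Step 1:
                   D          G          B          A
  init       0.04402    0.05585     0.1079      3.354
  Δ         0.003891    0.01167  -0.007781  -0.007781
  eq         0.04791    0.06752     0.1001      3.346
  solve Keq expr → x = -0.003891; check Q = 7610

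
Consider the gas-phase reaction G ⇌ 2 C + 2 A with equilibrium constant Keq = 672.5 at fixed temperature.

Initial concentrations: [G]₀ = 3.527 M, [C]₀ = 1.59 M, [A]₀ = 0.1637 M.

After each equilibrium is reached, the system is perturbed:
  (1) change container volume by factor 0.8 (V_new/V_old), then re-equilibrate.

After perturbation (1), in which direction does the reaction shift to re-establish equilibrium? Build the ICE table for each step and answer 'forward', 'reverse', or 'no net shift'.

Direction: reverse

Q₀ = 0.01921 vs Keq = 672.5 ⇒ Q<K, forward
Step 1:
                  G         C         A
  init        3.527      1.59    0.1637
  Δ          -2.277     4.554     4.554
  eq           1.25     6.144     4.718
  solve Keq expr → x = 2.277; check Q = 672.5
Then change container volume by factor 0.8 (V_new/V_old).
Step 2:
                  G         C         A
  init        1.562     7.681     5.898
  Δ          0.3626   -0.7251   -0.7251
  eq          1.925     6.955     5.173
  solve Keq expr → x = -0.3626; check Q = 672.5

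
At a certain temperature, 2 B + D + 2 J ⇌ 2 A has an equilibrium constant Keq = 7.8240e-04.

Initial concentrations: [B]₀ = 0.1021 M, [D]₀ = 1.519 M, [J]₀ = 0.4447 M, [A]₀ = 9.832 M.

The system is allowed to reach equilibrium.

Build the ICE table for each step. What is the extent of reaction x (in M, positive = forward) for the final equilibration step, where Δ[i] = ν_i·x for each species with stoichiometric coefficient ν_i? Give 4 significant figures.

x = -3.383 M

Q₀ = 3.0870e+04 vs Keq = 7.8240e-04 ⇒ Q>K, reverse
Step 1:
                  B         D         J         A
  Initial    0.1021     1.519    0.4447     9.832
  Change      6.766     3.383     6.766    -6.766
  Equil       6.868     4.902      7.21     3.066
  solve Keq expr → x = -3.383; check Q = 7.8240e-04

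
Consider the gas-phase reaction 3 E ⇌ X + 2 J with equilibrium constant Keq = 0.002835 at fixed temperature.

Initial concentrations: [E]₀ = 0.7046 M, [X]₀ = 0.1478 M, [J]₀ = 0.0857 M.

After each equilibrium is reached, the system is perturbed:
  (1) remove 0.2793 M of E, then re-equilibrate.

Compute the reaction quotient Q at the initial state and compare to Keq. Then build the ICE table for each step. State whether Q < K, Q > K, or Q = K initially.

Q₀ = 0.003103; Q > K (proceeds reverse)

Q₀ = 0.003103 vs Keq = 0.002835 ⇒ Q>K, reverse
Step 1:
                   E          X          J
  I           0.7046     0.1478     0.0857
  C          0.00405   -0.00135    -0.0027
  E           0.7086     0.1465      0.083
  solve Keq expr → x = -0.00135; check Q = 0.002835
Then remove 0.2793 M of E.
Step 2:
                   E          X          J
  I           0.4293     0.1465      0.083
  C           0.0507    -0.0169    -0.0338
  E             0.48     0.1296     0.0492
  solve Keq expr → x = -0.0169; check Q = 0.002835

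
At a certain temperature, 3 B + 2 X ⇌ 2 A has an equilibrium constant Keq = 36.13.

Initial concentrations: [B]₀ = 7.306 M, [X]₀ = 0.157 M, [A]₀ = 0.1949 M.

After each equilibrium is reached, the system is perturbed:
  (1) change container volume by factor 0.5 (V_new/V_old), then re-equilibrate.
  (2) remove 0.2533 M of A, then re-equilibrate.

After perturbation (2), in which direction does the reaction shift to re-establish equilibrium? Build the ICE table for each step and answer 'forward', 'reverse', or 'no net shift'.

Direction: forward

Q₀ = 0.003952 vs Keq = 36.13 ⇒ Q<K, forward
Step 1:
                  B         X         A
  I           7.306     0.157    0.1949
  C         -0.2309   -0.1539    0.1539
  E           7.075  0.003084    0.3488
  solve Keq expr → x = 0.07696; check Q = 36.13
Then change container volume by factor 0.5 (V_new/V_old).
Step 2:
                  B         X         A
  I           14.15  0.006167    0.6976
  C       -0.005959 -0.003973  0.003973
  E           14.14  0.002194    0.7016
  solve Keq expr → x = 0.001986; check Q = 36.13
Then remove 0.2533 M of A.
Step 3:
                  B         X         A
  I           14.14  0.002194    0.4483
  C       -0.001184 -7.8954e-04 7.8954e-04
  E           14.14  0.001405    0.4491
  solve Keq expr → x = 3.9477e-04; check Q = 36.13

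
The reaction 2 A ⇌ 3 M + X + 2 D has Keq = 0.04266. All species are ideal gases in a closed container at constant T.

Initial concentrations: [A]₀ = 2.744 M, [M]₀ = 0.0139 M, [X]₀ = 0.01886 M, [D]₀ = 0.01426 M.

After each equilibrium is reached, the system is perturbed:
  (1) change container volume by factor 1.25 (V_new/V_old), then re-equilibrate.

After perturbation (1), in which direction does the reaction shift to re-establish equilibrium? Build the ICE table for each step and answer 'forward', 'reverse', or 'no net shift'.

Q₀ = 1.3679e-12 vs Keq = 0.04266 ⇒ Q<K, forward
Step 1:
                    A           M           X           D
  init          2.744      0.0139     0.01886     0.01426
  Δ           -0.6747       1.012      0.3374      0.6747
  eq            2.069       1.026      0.3562       0.689
  solve Keq expr → x = 0.3374; check Q = 0.04266
Then change container volume by factor 1.25 (V_new/V_old).
Step 2:
                    A           M           X           D
  init          1.655      0.8208       0.285      0.5512
  Δ          -0.07831      0.1175     0.03915     0.07831
  eq            1.577      0.9383      0.3241      0.6295
  solve Keq expr → x = 0.03915; check Q = 0.04266

Direction: forward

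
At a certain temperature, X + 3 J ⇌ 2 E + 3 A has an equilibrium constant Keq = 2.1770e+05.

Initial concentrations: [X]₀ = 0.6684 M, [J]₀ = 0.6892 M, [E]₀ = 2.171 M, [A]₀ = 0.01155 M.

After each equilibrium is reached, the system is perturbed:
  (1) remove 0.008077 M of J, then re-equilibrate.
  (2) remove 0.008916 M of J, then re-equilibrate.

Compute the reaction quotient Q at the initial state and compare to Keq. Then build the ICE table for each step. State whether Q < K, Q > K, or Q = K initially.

Q₀ = 3.3189e-05 vs Keq = 2.1770e+05 ⇒ Q<K, forward
Step 1:
                   X          J          E          A
  Initial     0.6684     0.6892      2.171    0.01155
  Change     -0.2205    -0.6615      0.441     0.6615
  Equil       0.4479    0.02773      2.612      0.673
  solve Keq expr → x = 0.2205; check Q = 2.1770e+05
Then remove 0.008077 M of J.
Step 2:
                   X          J          E          A
  Initial     0.4479    0.01966      2.612      0.673
  Change    0.002558   0.007673  -0.005115  -0.007673
  Equil       0.4505    0.02733      2.607     0.6653
  solve Keq expr → x = -0.002558; check Q = 2.1770e+05
Then remove 0.008916 M of J.
Step 3:
                   X          J          E          A
  Initial     0.4505    0.01841      2.607     0.6653
  Change    0.002824   0.008473  -0.005649  -0.008473
  Equil       0.4533    0.02689      2.601     0.6569
  solve Keq expr → x = -0.002824; check Q = 2.1770e+05

Q₀ = 3.3189e-05; Q < K (proceeds forward)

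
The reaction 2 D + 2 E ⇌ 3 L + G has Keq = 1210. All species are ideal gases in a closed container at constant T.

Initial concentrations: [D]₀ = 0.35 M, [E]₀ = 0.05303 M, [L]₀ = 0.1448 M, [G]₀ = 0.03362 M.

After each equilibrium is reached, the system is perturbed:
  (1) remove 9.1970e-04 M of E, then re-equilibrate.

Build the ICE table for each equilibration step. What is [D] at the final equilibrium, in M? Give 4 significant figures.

[D]_eq = 0.3003 M

Q₀ = 0.2963 vs Keq = 1210 ⇒ Q<K, forward
Step 1:
                    D           E           L           G
  I              0.35     0.05303      0.1448     0.03362
  C          -0.05061    -0.05061     0.07592     0.02531
  E            0.2994    0.002417      0.2207     0.05893
  solve Keq expr → x = 0.02531; check Q = 1210
Then remove 9.1970e-04 M of E.
Step 2:
                    D           E           L           G
  I            0.2994    0.001497      0.2207     0.05893
  C        8.8201e-04  8.8201e-04   -0.001323 -4.4101e-04
  E            0.3003    0.002379      0.2194     0.05849
  solve Keq expr → x = -4.4101e-04; check Q = 1210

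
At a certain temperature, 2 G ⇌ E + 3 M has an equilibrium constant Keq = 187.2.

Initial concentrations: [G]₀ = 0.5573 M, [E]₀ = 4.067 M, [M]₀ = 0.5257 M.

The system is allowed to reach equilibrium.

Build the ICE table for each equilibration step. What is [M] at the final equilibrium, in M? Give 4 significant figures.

Q₀ = 1.902 vs Keq = 187.2 ⇒ Q<K, forward
Step 1:
                   G          E          M
  Initial     0.5573      4.067     0.5257
  Change     -0.3832     0.1916     0.5748
  Equil       0.1741      4.259        1.1
  solve Keq expr → x = 0.1916; check Q = 187.2

[M]_eq = 1.1 M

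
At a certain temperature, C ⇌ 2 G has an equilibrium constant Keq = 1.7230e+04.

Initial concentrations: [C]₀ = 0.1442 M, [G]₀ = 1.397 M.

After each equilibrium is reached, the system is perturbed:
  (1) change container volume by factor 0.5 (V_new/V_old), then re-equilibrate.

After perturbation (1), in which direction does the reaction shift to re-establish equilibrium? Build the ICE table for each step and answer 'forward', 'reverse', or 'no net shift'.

Direction: reverse

Q₀ = 13.53 vs Keq = 1.7230e+04 ⇒ Q<K, forward
Step 1:
                   C          G
  init        0.1442      1.397
  Δ           -0.144     0.2881
  eq      1.6480e-04      1.685
  solve Keq expr → x = 0.144; check Q = 1.7230e+04
Then change container volume by factor 0.5 (V_new/V_old).
Step 2:
                   C          G
  init    3.2960e-04       3.37
  Δ       3.2934e-04 -6.5868e-04
  eq      6.5893e-04      3.369
  solve Keq expr → x = -3.2934e-04; check Q = 1.7230e+04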